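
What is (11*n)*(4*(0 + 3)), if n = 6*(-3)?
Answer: -2376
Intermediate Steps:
n = -18
(11*n)*(4*(0 + 3)) = (11*(-18))*(4*(0 + 3)) = -792*3 = -198*12 = -2376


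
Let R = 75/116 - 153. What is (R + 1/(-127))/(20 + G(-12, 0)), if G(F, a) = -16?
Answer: -2244587/58928 ≈ -38.090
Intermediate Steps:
R = -17673/116 (R = 75*(1/116) - 153 = 75/116 - 153 = -17673/116 ≈ -152.35)
(R + 1/(-127))/(20 + G(-12, 0)) = (-17673/116 + 1/(-127))/(20 - 16) = (-17673/116 - 1/127)/4 = -2244587/14732*¼ = -2244587/58928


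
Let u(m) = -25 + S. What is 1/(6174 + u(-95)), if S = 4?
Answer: 1/6153 ≈ 0.00016252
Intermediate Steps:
u(m) = -21 (u(m) = -25 + 4 = -21)
1/(6174 + u(-95)) = 1/(6174 - 21) = 1/6153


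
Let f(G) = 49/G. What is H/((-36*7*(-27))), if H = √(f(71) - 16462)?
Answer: I*√82981463/483084 ≈ 0.018857*I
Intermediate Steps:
H = I*√82981463/71 (H = √(49/71 - 16462) = √(-1168753/71) = I*√82981463/71 ≈ 128.3*I)
H/((-36*7*(-27))) = (I*√82981463/71)/((-36*7*(-27))) = (I*√82981463/71)/((-252*(-27))) = (I*√82981463/71)/6804 = (I*√82981463/71)*(1/6804) = I*√82981463/483084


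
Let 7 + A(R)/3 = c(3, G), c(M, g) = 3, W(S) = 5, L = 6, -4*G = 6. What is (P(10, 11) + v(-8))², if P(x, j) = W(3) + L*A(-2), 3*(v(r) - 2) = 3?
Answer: 4096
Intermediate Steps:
G = -3/2 (G = -¼*6 = -3/2 ≈ -1.5000)
A(R) = -12 (A(R) = -21 + 3*3 = -21 + 9 = -12)
v(r) = 3 (v(r) = 2 + (⅓)*3 = 2 + 1 = 3)
P(x, j) = -67 (P(x, j) = 5 + 6*(-12) = 5 - 72 = -67)
(P(10, 11) + v(-8))² = (-67 + 3)² = (-64)² = 4096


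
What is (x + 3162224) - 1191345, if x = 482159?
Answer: 2453038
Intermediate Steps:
(x + 3162224) - 1191345 = (482159 + 3162224) - 1191345 = 3644383 - 1191345 = 2453038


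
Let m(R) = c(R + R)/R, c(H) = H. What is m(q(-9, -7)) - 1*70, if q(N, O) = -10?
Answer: -68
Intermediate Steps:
m(R) = 2 (m(R) = (R + R)/R = (2*R)/R = 2)
m(q(-9, -7)) - 1*70 = 2 - 1*70 = 2 - 70 = -68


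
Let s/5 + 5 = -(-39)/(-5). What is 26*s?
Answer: -1664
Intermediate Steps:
s = -64 (s = -25 + 5*(-(-39)/(-5)) = -25 + 5*(-(-39)*(-1)/5) = -25 + 5*(-13*⅗) = -25 + 5*(-39/5) = -25 - 39 = -64)
26*s = 26*(-64) = -1664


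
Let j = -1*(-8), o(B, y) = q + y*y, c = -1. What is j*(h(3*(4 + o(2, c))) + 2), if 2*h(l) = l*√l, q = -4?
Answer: 16 + 12*√3 ≈ 36.785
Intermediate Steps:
o(B, y) = -4 + y² (o(B, y) = -4 + y*y = -4 + y²)
j = 8
h(l) = l^(3/2)/2 (h(l) = (l*√l)/2 = l^(3/2)/2)
j*(h(3*(4 + o(2, c))) + 2) = 8*((3*(4 + (-4 + (-1)²)))^(3/2)/2 + 2) = 8*((3*(4 + (-4 + 1)))^(3/2)/2 + 2) = 8*((3*(4 - 3))^(3/2)/2 + 2) = 8*((3*1)^(3/2)/2 + 2) = 8*(3^(3/2)/2 + 2) = 8*((3*√3)/2 + 2) = 8*(3*√3/2 + 2) = 8*(2 + 3*√3/2) = 16 + 12*√3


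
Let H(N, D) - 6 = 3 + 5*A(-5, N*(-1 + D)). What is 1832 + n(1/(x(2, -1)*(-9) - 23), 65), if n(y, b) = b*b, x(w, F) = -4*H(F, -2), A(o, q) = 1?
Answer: 6057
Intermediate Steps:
H(N, D) = 14 (H(N, D) = 6 + (3 + 5*1) = 6 + (3 + 5) = 6 + 8 = 14)
x(w, F) = -56 (x(w, F) = -4*14 = -56)
n(y, b) = b²
1832 + n(1/(x(2, -1)*(-9) - 23), 65) = 1832 + 65² = 1832 + 4225 = 6057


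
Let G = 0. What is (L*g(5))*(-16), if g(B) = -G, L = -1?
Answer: 0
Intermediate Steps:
g(B) = 0 (g(B) = -1*0 = 0)
(L*g(5))*(-16) = -1*0*(-16) = 0*(-16) = 0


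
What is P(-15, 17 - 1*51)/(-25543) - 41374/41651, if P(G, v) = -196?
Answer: -149807498/151984499 ≈ -0.98568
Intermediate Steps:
P(-15, 17 - 1*51)/(-25543) - 41374/41651 = -196/(-25543) - 41374/41651 = -196*(-1/25543) - 41374*1/41651 = 28/3649 - 41374/41651 = -149807498/151984499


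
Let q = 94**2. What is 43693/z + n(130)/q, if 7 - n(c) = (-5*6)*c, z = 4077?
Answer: 402000187/36024372 ≈ 11.159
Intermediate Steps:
q = 8836
n(c) = 7 + 30*c (n(c) = 7 - (-5*6)*c = 7 - (-30)*c = 7 + 30*c)
43693/z + n(130)/q = 43693/4077 + (7 + 30*130)/8836 = 43693*(1/4077) + (7 + 3900)*(1/8836) = 43693/4077 + 3907*(1/8836) = 43693/4077 + 3907/8836 = 402000187/36024372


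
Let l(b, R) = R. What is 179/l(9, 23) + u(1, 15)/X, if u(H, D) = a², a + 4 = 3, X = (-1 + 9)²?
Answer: 11479/1472 ≈ 7.7982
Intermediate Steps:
X = 64 (X = 8² = 64)
a = -1 (a = -4 + 3 = -1)
u(H, D) = 1 (u(H, D) = (-1)² = 1)
179/l(9, 23) + u(1, 15)/X = 179/23 + 1/64 = 11479/1472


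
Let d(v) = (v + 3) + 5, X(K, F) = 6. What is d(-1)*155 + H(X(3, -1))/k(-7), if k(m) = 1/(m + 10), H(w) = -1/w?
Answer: 2169/2 ≈ 1084.5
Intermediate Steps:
k(m) = 1/(10 + m)
d(v) = 8 + v (d(v) = (3 + v) + 5 = 8 + v)
d(-1)*155 + H(X(3, -1))/k(-7) = (8 - 1)*155 + (-1/6)/(1/(10 - 7)) = 7*155 + (-1*1/6)/(1/3) = 1085 - 1/(6*1/3) = 1085 - 1/6*3 = 1085 - 1/2 = 2169/2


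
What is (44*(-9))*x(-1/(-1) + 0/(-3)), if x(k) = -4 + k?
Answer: 1188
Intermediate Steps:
(44*(-9))*x(-1/(-1) + 0/(-3)) = (44*(-9))*(-4 + (-1/(-1) + 0/(-3))) = -396*(-4 + (-1*(-1) + 0*(-1/3))) = -396*(-4 + (1 + 0)) = -396*(-4 + 1) = -396*(-3) = 1188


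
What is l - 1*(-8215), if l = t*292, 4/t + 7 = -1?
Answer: 8069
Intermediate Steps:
t = -1/2 (t = 4/(-7 - 1) = 4/(-8) = 4*(-1/8) = -1/2 ≈ -0.50000)
l = -146 (l = -1/2*292 = -146)
l - 1*(-8215) = -146 - 1*(-8215) = -146 + 8215 = 8069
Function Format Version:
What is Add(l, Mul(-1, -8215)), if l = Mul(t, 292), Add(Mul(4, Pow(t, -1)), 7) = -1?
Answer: 8069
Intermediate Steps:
t = Rational(-1, 2) (t = Mul(4, Pow(Add(-7, -1), -1)) = Mul(4, Pow(-8, -1)) = Mul(4, Rational(-1, 8)) = Rational(-1, 2) ≈ -0.50000)
l = -146 (l = Mul(Rational(-1, 2), 292) = -146)
Add(l, Mul(-1, -8215)) = Add(-146, Mul(-1, -8215)) = Add(-146, 8215) = 8069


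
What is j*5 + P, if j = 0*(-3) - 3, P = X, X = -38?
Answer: -53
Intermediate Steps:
P = -38
j = -3 (j = 0 - 3 = -3)
j*5 + P = -3*5 - 38 = -15 - 38 = -53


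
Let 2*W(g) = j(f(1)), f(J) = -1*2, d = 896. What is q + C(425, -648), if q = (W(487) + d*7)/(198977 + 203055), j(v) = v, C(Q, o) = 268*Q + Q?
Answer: 45962314671/402032 ≈ 1.1433e+5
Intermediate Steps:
C(Q, o) = 269*Q
f(J) = -2
W(g) = -1 (W(g) = (½)*(-2) = -1)
q = 6271/402032 (q = (-1 + 896*7)/(198977 + 203055) = (-1 + 6272)/402032 = 6271*(1/402032) = 6271/402032 ≈ 0.015598)
q + C(425, -648) = 6271/402032 + 269*425 = 6271/402032 + 114325 = 45962314671/402032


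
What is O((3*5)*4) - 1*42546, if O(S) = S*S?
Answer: -38946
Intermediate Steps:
O(S) = S²
O((3*5)*4) - 1*42546 = ((3*5)*4)² - 1*42546 = (15*4)² - 42546 = 60² - 42546 = 3600 - 42546 = -38946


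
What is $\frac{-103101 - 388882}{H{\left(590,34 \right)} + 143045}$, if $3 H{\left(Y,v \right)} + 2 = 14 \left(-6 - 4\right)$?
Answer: $- \frac{1475949}{428993} \approx -3.4405$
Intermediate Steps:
$H{\left(Y,v \right)} = - \frac{142}{3}$ ($H{\left(Y,v \right)} = - \frac{2}{3} + \frac{14 \left(-6 - 4\right)}{3} = - \frac{2}{3} + \frac{14 \left(-10\right)}{3} = - \frac{2}{3} + \frac{1}{3} \left(-140\right) = - \frac{2}{3} - \frac{140}{3} = - \frac{142}{3}$)
$\frac{-103101 - 388882}{H{\left(590,34 \right)} + 143045} = \frac{-103101 - 388882}{- \frac{142}{3} + 143045} = - \frac{491983}{\frac{428993}{3}} = \left(-491983\right) \frac{3}{428993} = - \frac{1475949}{428993}$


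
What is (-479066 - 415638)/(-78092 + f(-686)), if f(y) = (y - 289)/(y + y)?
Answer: 1227533888/107141249 ≈ 11.457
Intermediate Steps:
f(y) = (-289 + y)/(2*y) (f(y) = (-289 + y)/((2*y)) = (-289 + y)*(1/(2*y)) = (-289 + y)/(2*y))
(-479066 - 415638)/(-78092 + f(-686)) = (-479066 - 415638)/(-78092 + (½)*(-289 - 686)/(-686)) = -894704/(-78092 + (½)*(-1/686)*(-975)) = -894704/(-78092 + 975/1372) = -894704/(-107141249/1372) = -894704*(-1372/107141249) = 1227533888/107141249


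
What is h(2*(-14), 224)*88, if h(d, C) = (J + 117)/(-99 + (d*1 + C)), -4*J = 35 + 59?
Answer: 8228/97 ≈ 84.825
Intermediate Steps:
J = -47/2 (J = -(35 + 59)/4 = -¼*94 = -47/2 ≈ -23.500)
h(d, C) = 187/(2*(-99 + C + d)) (h(d, C) = (-47/2 + 117)/(-99 + (d*1 + C)) = 187/(2*(-99 + (d + C))) = 187/(2*(-99 + (C + d))) = 187/(2*(-99 + C + d)))
h(2*(-14), 224)*88 = (187/(2*(-99 + 224 + 2*(-14))))*88 = (187/(2*(-99 + 224 - 28)))*88 = ((187/2)/97)*88 = ((187/2)*(1/97))*88 = (187/194)*88 = 8228/97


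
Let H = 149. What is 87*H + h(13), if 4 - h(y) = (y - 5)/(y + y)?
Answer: 168567/13 ≈ 12967.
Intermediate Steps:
h(y) = 4 - (-5 + y)/(2*y) (h(y) = 4 - (y - 5)/(y + y) = 4 - (-5 + y)/(2*y))
87*H + h(13) = 87*149 + (½)*(5 + 7*13)/13 = 12963 + (½)*(1/13)*(5 + 91) = 12963 + (½)*(1/13)*96 = 12963 + 48/13 = 168567/13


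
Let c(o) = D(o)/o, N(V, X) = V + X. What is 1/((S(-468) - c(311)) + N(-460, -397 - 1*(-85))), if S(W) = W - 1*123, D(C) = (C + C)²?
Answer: -1/2607 ≈ -0.00038358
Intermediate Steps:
D(C) = 4*C² (D(C) = (2*C)² = 4*C²)
S(W) = -123 + W (S(W) = W - 123 = -123 + W)
c(o) = 4*o (c(o) = (4*o²)/o = 4*o)
1/((S(-468) - c(311)) + N(-460, -397 - 1*(-85))) = 1/(((-123 - 468) - 4*311) + (-460 + (-397 - 1*(-85)))) = 1/((-591 - 1*1244) + (-460 + (-397 + 85))) = 1/((-591 - 1244) + (-460 - 312)) = 1/(-1835 - 772) = 1/(-2607) = -1/2607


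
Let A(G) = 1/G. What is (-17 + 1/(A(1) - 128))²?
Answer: 4665600/16129 ≈ 289.27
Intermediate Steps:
(-17 + 1/(A(1) - 128))² = (-17 + 1/(1/1 - 128))² = (-17 + 1/(1 - 128))² = (-17 + 1/(-127))² = (-17 - 1/127)² = (-2160/127)² = 4665600/16129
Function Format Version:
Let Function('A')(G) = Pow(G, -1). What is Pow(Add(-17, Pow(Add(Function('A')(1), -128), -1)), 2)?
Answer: Rational(4665600, 16129) ≈ 289.27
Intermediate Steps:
Pow(Add(-17, Pow(Add(Function('A')(1), -128), -1)), 2) = Pow(Add(-17, Pow(Add(Pow(1, -1), -128), -1)), 2) = Pow(Add(-17, Pow(Add(1, -128), -1)), 2) = Pow(Add(-17, Pow(-127, -1)), 2) = Pow(Add(-17, Rational(-1, 127)), 2) = Pow(Rational(-2160, 127), 2) = Rational(4665600, 16129)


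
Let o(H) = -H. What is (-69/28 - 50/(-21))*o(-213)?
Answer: -71/4 ≈ -17.750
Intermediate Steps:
(-69/28 - 50/(-21))*o(-213) = (-69/28 - 50/(-21))*(-1*(-213)) = (-69*1/28 - 50*(-1/21))*213 = (-69/28 + 50/21)*213 = -1/12*213 = -71/4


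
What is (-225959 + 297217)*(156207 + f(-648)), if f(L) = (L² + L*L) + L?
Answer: 70927861686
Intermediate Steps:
f(L) = L + 2*L² (f(L) = (L² + L²) + L = 2*L² + L = L + 2*L²)
(-225959 + 297217)*(156207 + f(-648)) = (-225959 + 297217)*(156207 - 648*(1 + 2*(-648))) = 71258*(156207 - 648*(1 - 1296)) = 71258*(156207 - 648*(-1295)) = 71258*(156207 + 839160) = 71258*995367 = 70927861686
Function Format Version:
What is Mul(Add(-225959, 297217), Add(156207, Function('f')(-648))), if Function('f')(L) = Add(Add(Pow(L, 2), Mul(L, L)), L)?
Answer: 70927861686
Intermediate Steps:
Function('f')(L) = Add(L, Mul(2, Pow(L, 2))) (Function('f')(L) = Add(Add(Pow(L, 2), Pow(L, 2)), L) = Add(Mul(2, Pow(L, 2)), L) = Add(L, Mul(2, Pow(L, 2))))
Mul(Add(-225959, 297217), Add(156207, Function('f')(-648))) = Mul(Add(-225959, 297217), Add(156207, Mul(-648, Add(1, Mul(2, -648))))) = Mul(71258, Add(156207, Mul(-648, Add(1, -1296)))) = Mul(71258, Add(156207, Mul(-648, -1295))) = Mul(71258, Add(156207, 839160)) = Mul(71258, 995367) = 70927861686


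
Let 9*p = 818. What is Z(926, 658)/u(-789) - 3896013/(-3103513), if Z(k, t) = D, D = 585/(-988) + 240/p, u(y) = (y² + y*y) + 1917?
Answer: 2397008039309881/1909422755034956 ≈ 1.2554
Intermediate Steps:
p = 818/9 (p = (⅑)*818 = 818/9 ≈ 90.889)
u(y) = 1917 + 2*y² (u(y) = (y² + y²) + 1917 = 2*y² + 1917 = 1917 + 2*y²)
D = 63675/31084 (D = 585/(-988) + 240/(818/9) = 585*(-1/988) + 240*(9/818) = -45/76 + 1080/409 = 63675/31084 ≈ 2.0485)
Z(k, t) = 63675/31084
Z(926, 658)/u(-789) - 3896013/(-3103513) = 63675/(31084*(1917 + 2*(-789)²)) - 3896013/(-3103513) = 63675/(31084*(1917 + 2*622521)) - 3896013*(-1/3103513) = 63675/(31084*(1917 + 1245042)) + 3896013/3103513 = (63675/31084)/1246959 + 3896013/3103513 = (63675/31084)*(1/1246959) + 3896013/3103513 = 7075/4306719284 + 3896013/3103513 = 2397008039309881/1909422755034956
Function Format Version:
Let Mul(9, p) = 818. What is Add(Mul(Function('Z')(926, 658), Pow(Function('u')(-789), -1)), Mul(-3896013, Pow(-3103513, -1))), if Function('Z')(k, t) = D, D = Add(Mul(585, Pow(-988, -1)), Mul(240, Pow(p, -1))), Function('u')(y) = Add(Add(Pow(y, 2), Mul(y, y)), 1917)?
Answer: Rational(2397008039309881, 1909422755034956) ≈ 1.2554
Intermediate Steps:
p = Rational(818, 9) (p = Mul(Rational(1, 9), 818) = Rational(818, 9) ≈ 90.889)
Function('u')(y) = Add(1917, Mul(2, Pow(y, 2))) (Function('u')(y) = Add(Add(Pow(y, 2), Pow(y, 2)), 1917) = Add(Mul(2, Pow(y, 2)), 1917) = Add(1917, Mul(2, Pow(y, 2))))
D = Rational(63675, 31084) (D = Add(Mul(585, Pow(-988, -1)), Mul(240, Pow(Rational(818, 9), -1))) = Add(Mul(585, Rational(-1, 988)), Mul(240, Rational(9, 818))) = Add(Rational(-45, 76), Rational(1080, 409)) = Rational(63675, 31084) ≈ 2.0485)
Function('Z')(k, t) = Rational(63675, 31084)
Add(Mul(Function('Z')(926, 658), Pow(Function('u')(-789), -1)), Mul(-3896013, Pow(-3103513, -1))) = Add(Mul(Rational(63675, 31084), Pow(Add(1917, Mul(2, Pow(-789, 2))), -1)), Mul(-3896013, Pow(-3103513, -1))) = Add(Mul(Rational(63675, 31084), Pow(Add(1917, Mul(2, 622521)), -1)), Mul(-3896013, Rational(-1, 3103513))) = Add(Mul(Rational(63675, 31084), Pow(Add(1917, 1245042), -1)), Rational(3896013, 3103513)) = Add(Mul(Rational(63675, 31084), Pow(1246959, -1)), Rational(3896013, 3103513)) = Add(Mul(Rational(63675, 31084), Rational(1, 1246959)), Rational(3896013, 3103513)) = Add(Rational(7075, 4306719284), Rational(3896013, 3103513)) = Rational(2397008039309881, 1909422755034956)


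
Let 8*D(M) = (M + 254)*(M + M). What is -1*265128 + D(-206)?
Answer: -267600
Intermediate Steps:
D(M) = M*(254 + M)/4 (D(M) = ((M + 254)*(M + M))/8 = ((254 + M)*(2*M))/8 = (2*M*(254 + M))/8 = M*(254 + M)/4)
-1*265128 + D(-206) = -1*265128 + (1/4)*(-206)*(254 - 206) = -265128 + (1/4)*(-206)*48 = -265128 - 2472 = -267600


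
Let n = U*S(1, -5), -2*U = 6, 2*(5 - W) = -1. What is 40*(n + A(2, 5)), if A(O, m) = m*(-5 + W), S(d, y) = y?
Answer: 700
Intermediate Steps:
W = 11/2 (W = 5 - ½*(-1) = 5 + ½ = 11/2 ≈ 5.5000)
U = -3 (U = -½*6 = -3)
A(O, m) = m/2 (A(O, m) = m*(-5 + 11/2) = m*(½) = m/2)
n = 15 (n = -3*(-5) = 15)
40*(n + A(2, 5)) = 40*(15 + (½)*5) = 40*(15 + 5/2) = 40*(35/2) = 700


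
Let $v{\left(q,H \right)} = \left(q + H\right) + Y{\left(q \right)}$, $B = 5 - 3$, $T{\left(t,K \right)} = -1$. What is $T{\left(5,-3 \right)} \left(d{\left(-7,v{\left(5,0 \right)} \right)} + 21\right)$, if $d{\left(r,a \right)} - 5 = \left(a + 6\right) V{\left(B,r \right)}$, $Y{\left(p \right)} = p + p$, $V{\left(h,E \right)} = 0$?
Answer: $-26$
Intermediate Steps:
$B = 2$
$Y{\left(p \right)} = 2 p$
$v{\left(q,H \right)} = H + 3 q$ ($v{\left(q,H \right)} = \left(q + H\right) + 2 q = \left(H + q\right) + 2 q = H + 3 q$)
$d{\left(r,a \right)} = 5$ ($d{\left(r,a \right)} = 5 + \left(a + 6\right) 0 = 5 + \left(6 + a\right) 0 = 5 + 0 = 5$)
$T{\left(5,-3 \right)} \left(d{\left(-7,v{\left(5,0 \right)} \right)} + 21\right) = - (5 + 21) = \left(-1\right) 26 = -26$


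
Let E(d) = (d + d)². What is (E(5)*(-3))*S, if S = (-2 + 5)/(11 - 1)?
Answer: -90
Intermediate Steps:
E(d) = 4*d² (E(d) = (2*d)² = 4*d²)
S = 3/10 ≈ 0.30000
(E(5)*(-3))*S = ((4*5²)*(-3))*(3/10) = ((4*25)*(-3))*(3/10) = (100*(-3))*(3/10) = -300*3/10 = -90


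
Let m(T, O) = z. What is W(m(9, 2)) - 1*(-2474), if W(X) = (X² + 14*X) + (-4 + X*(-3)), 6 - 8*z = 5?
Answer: 158169/64 ≈ 2471.4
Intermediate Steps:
z = ⅛ (z = ¾ - ⅛*5 = ¾ - 5/8 = ⅛ ≈ 0.12500)
m(T, O) = ⅛
W(X) = -4 + X² + 11*X (W(X) = (X² + 14*X) + (-4 - 3*X) = -4 + X² + 11*X)
W(m(9, 2)) - 1*(-2474) = (-4 + (⅛)² + 11*(⅛)) - 1*(-2474) = (-4 + 1/64 + 11/8) + 2474 = -167/64 + 2474 = 158169/64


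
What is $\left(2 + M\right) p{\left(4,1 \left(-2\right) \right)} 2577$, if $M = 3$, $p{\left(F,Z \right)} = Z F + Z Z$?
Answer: $-51540$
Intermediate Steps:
$p{\left(F,Z \right)} = Z^{2} + F Z$ ($p{\left(F,Z \right)} = F Z + Z^{2} = Z^{2} + F Z$)
$\left(2 + M\right) p{\left(4,1 \left(-2\right) \right)} 2577 = \left(2 + 3\right) 1 \left(-2\right) \left(4 + 1 \left(-2\right)\right) 2577 = 5 \left(- 2 \left(4 - 2\right)\right) 2577 = 5 \left(\left(-2\right) 2\right) 2577 = 5 \left(-4\right) 2577 = \left(-20\right) 2577 = -51540$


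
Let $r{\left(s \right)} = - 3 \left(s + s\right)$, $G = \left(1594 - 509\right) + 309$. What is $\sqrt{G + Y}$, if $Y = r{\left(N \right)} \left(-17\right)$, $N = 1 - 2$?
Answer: $2 \sqrt{323} \approx 35.944$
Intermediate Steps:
$N = -1$
$G = 1394$ ($G = 1085 + 309 = 1394$)
$r{\left(s \right)} = - 6 s$ ($r{\left(s \right)} = - 3 \cdot 2 s = - 6 s$)
$Y = -102$ ($Y = \left(-6\right) \left(-1\right) \left(-17\right) = 6 \left(-17\right) = -102$)
$\sqrt{G + Y} = \sqrt{1394 - 102} = \sqrt{1292} = 2 \sqrt{323}$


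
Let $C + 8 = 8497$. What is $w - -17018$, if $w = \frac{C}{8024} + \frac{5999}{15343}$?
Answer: $\frac{2095302346879}{123112232} \approx 17019.0$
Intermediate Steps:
$C = 8489$ ($C = -8 + 8497 = 8489$)
$w = \frac{178382703}{123112232}$ ($w = \frac{8489}{8024} + \frac{5999}{15343} = \frac{178382703}{123112232} \approx 1.4489$)
$w - -17018 = \frac{178382703}{123112232} - -17018 = \frac{178382703}{123112232} + \left(-5084 + 22102\right) = \frac{178382703}{123112232} + 17018 = \frac{2095302346879}{123112232}$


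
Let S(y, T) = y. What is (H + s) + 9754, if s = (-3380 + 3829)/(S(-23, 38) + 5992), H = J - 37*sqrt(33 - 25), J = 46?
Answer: 58496649/5969 - 74*sqrt(2) ≈ 9695.4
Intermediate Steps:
H = 46 - 74*sqrt(2) (H = 46 - 37*sqrt(33 - 25) = 46 - 74*sqrt(2) ≈ -58.652)
s = 449/5969 (s = (-3380 + 3829)/(-23 + 5992) = 449/5969 ≈ 0.075222)
(H + s) + 9754 = ((46 - 74*sqrt(2)) + 449/5969) + 9754 = (275023/5969 - 74*sqrt(2)) + 9754 = 58496649/5969 - 74*sqrt(2)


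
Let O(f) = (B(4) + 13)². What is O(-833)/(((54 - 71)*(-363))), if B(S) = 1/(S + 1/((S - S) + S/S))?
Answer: 12/425 ≈ 0.028235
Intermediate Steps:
B(S) = 1/(1 + S) (B(S) = 1/(S + 1/(0 + 1)) = 1/(S + 1/1) = 1/(S + 1) = 1/(1 + S))
O(f) = 4356/25 (O(f) = (1/(1 + 4) + 13)² = (1/5 + 13)² = (⅕ + 13)² = (66/5)² = 4356/25)
O(-833)/(((54 - 71)*(-363))) = 4356/(25*(((54 - 71)*(-363)))) = 4356/(25*((-17*(-363)))) = (4356/25)/6171 = (4356/25)*(1/6171) = 12/425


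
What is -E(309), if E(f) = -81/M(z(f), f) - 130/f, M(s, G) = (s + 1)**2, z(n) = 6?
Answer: 31399/15141 ≈ 2.0738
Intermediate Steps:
M(s, G) = (1 + s)**2
E(f) = -81/49 - 130/f (E(f) = -81/(1 + 6)**2 - 130/f = -81/(7**2) - 130/f = -81/49 - 130/f)
-E(309) = -(-81/49 - 130/309) = -1*(-31399/15141) = 31399/15141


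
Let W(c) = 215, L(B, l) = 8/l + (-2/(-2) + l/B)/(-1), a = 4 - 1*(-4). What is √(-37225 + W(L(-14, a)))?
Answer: I*√37010 ≈ 192.38*I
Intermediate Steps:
a = 8 (a = 4 + 4 = 8)
L(B, l) = -1 + 8/l - l/B (L(B, l) = 8/l + (-2*(-½) + l/B)*(-1) = 8/l + (1 + l/B)*(-1) = 8/l + (-1 - l/B) = -1 + 8/l - l/B)
√(-37225 + W(L(-14, a))) = √(-37225 + 215) = √(-37010) = I*√37010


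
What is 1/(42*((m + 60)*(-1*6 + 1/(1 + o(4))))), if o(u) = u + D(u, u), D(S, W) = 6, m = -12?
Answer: -11/131040 ≈ -8.3944e-5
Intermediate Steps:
o(u) = 6 + u (o(u) = u + 6 = 6 + u)
1/(42*((m + 60)*(-1*6 + 1/(1 + o(4))))) = 1/(42*((-12 + 60)*(-1*6 + 1/(1 + (6 + 4))))) = 1/(42*(48*(-6 + 1/(1 + 10)))) = 1/(42*(48*(-6 + 1/11))) = 1/(42*(48*(-65/11))) = 1/(42*(-3120/11)) = 1/(-131040/11) = -11/131040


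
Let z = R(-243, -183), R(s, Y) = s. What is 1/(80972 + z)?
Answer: 1/80729 ≈ 1.2387e-5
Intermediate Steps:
z = -243
1/(80972 + z) = 1/(80972 - 243) = 1/80729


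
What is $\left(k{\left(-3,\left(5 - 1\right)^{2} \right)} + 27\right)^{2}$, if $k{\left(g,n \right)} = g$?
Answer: $576$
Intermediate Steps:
$\left(k{\left(-3,\left(5 - 1\right)^{2} \right)} + 27\right)^{2} = \left(-3 + 27\right)^{2} = 24^{2} = 576$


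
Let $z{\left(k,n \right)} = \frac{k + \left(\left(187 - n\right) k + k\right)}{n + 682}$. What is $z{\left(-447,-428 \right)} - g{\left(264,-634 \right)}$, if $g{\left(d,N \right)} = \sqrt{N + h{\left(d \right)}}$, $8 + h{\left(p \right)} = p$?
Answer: $- \frac{275799}{254} - 3 i \sqrt{42} \approx -1085.8 - 19.442 i$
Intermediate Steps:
$h{\left(p \right)} = -8 + p$
$g{\left(d,N \right)} = \sqrt{-8 + N + d}$ ($g{\left(d,N \right)} = \sqrt{N + \left(-8 + d\right)} = \sqrt{-8 + N + d}$)
$z{\left(k,n \right)} = \frac{2 k + k \left(187 - n\right)}{682 + n}$ ($z{\left(k,n \right)} = \frac{k + \left(k \left(187 - n\right) + k\right)}{682 + n} = \frac{k + \left(k + k \left(187 - n\right)\right)}{682 + n} = \frac{2 k + k \left(187 - n\right)}{682 + n}$)
$z{\left(-447,-428 \right)} - g{\left(264,-634 \right)} = - \frac{447 \left(189 - -428\right)}{682 - 428} - \sqrt{-8 - 634 + 264} = - \frac{447 \left(189 + 428\right)}{254} - \sqrt{-378} = \left(-447\right) \frac{1}{254} \cdot 617 - 3 i \sqrt{42} = - \frac{275799}{254} - 3 i \sqrt{42}$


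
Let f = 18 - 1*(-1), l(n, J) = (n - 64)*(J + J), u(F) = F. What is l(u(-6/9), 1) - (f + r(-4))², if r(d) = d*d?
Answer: -4063/3 ≈ -1354.3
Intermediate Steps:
r(d) = d²
l(n, J) = 2*J*(-64 + n) (l(n, J) = (-64 + n)*(2*J) = 2*J*(-64 + n))
f = 19 (f = 18 + 1 = 19)
l(u(-6/9), 1) - (f + r(-4))² = 2*1*(-64 - 6/9) - (19 + (-4)²)² = 2*1*(-64 - 6*⅑) - (19 + 16)² = 2*1*(-64 - ⅔) - 1*35² = 2*1*(-194/3) - 1*1225 = -388/3 - 1225 = -4063/3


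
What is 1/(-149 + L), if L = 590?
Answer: 1/441 ≈ 0.0022676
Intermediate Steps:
1/(-149 + L) = 1/(-149 + 590) = 1/441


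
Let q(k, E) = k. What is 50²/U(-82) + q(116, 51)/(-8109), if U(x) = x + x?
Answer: -5072881/332469 ≈ -15.258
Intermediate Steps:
U(x) = 2*x
50²/U(-82) + q(116, 51)/(-8109) = 50²/((2*(-82))) + 116/(-8109) = 2500/(-164) + 116*(-1/8109) = 2500*(-1/164) - 116/8109 = -625/41 - 116/8109 = -5072881/332469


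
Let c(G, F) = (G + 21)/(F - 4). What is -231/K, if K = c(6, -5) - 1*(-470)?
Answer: -231/467 ≈ -0.49465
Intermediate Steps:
c(G, F) = (21 + G)/(-4 + F)
K = 467 (K = (21 + 6)/(-4 - 5) - 1*(-470) = 27/(-9) + 470 = -⅑*27 + 470 = -3 + 470 = 467)
-231/K = -231/467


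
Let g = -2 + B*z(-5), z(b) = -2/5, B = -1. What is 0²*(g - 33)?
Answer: 0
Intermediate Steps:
z(b) = -⅖ (z(b) = -2*⅕ = -⅖)
g = -8/5 (g = -2 - 1*(-⅖) = -2 + ⅖ = -8/5 ≈ -1.6000)
0²*(g - 33) = 0²*(-8/5 - 33) = 0*(-173/5) = 0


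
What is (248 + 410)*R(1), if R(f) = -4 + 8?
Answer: 2632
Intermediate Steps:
R(f) = 4
(248 + 410)*R(1) = (248 + 410)*4 = 658*4 = 2632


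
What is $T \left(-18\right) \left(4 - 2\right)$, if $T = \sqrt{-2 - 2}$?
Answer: $- 72 i \approx - 72.0 i$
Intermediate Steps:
$T = 2 i$ ($T = \sqrt{-4} = 2 i \approx 2.0 i$)
$T \left(-18\right) \left(4 - 2\right) = 2 i \left(-18\right) \left(4 - 2\right) = - 36 i \left(4 - 2\right) = - 36 i 2 = - 72 i$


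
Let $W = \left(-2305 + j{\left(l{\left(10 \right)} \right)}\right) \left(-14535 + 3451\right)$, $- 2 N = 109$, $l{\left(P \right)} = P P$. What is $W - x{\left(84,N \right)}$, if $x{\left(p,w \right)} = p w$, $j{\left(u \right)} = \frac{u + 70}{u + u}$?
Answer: $\frac{127718883}{5} \approx 2.5544 \cdot 10^{7}$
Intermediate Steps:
$l{\left(P \right)} = P^{2}$
$j{\left(u \right)} = \frac{70 + u}{2 u}$
$N = - \frac{109}{2}$ ($N = \left(- \frac{1}{2}\right) 109 = - \frac{109}{2} \approx -54.5$)
$W = \frac{127695993}{5}$ ($W = \left(-2305 + \frac{70 + 10^{2}}{2 \cdot 10^{2}}\right) \left(-14535 + 3451\right) = \left(-2305 + \frac{70 + 100}{2 \cdot 100}\right) \left(-11084\right) = \left(-2305 + \frac{1}{2} \cdot \frac{1}{100} \cdot 170\right) \left(-11084\right) = \left(-2305 + \frac{17}{20}\right) \left(-11084\right) = \left(- \frac{46083}{20}\right) \left(-11084\right) = \frac{127695993}{5} \approx 2.5539 \cdot 10^{7}$)
$W - x{\left(84,N \right)} = \frac{127695993}{5} - 84 \left(- \frac{109}{2}\right) = \frac{127695993}{5} - -4578 = \frac{127695993}{5} + 4578 = \frac{127718883}{5}$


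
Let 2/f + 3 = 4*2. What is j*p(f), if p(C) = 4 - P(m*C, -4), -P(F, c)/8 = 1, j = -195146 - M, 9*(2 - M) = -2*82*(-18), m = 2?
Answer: -2337840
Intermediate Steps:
M = -326 (M = 2 - (-2*82)*(-18)/9 = 2 - (-164)*(-18)/9 = 2 - ⅑*2952 = 2 - 328 = -326)
j = -194820 (j = -195146 - 1*(-326) = -195146 + 326 = -194820)
f = ⅖ (f = 2/(-3 + 4*2) = 2/(-3 + 8) = 2/5 = 2*(⅕) = ⅖ ≈ 0.40000)
P(F, c) = -8 (P(F, c) = -8*1 = -8)
p(C) = 12 (p(C) = 4 - 1*(-8) = 4 + 8 = 12)
j*p(f) = -194820*12 = -2337840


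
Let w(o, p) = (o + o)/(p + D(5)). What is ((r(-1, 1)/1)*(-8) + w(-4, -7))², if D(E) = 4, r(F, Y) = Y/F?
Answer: 1024/9 ≈ 113.78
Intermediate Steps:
w(o, p) = 2*o/(4 + p) (w(o, p) = (o + o)/(p + 4) = (2*o)/(4 + p) = 2*o/(4 + p))
((r(-1, 1)/1)*(-8) + w(-4, -7))² = (((1/(-1))/1)*(-8) + 2*(-4)/(4 - 7))² = (((1*(-1))*1)*(-8) + 2*(-4)/(-3))² = (-1*1*(-8) + 2*(-4)*(-⅓))² = (-1*(-8) + 8/3)² = (8 + 8/3)² = (32/3)² = 1024/9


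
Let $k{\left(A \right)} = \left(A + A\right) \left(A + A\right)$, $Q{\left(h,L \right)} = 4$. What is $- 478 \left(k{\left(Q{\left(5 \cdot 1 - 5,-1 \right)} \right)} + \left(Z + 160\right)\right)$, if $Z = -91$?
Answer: $-63574$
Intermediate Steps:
$k{\left(A \right)} = 4 A^{2}$ ($k{\left(A \right)} = 2 A 2 A = 4 A^{2}$)
$- 478 \left(k{\left(Q{\left(5 \cdot 1 - 5,-1 \right)} \right)} + \left(Z + 160\right)\right) = - 478 \left(4 \cdot 4^{2} + \left(-91 + 160\right)\right) = - 478 \left(4 \cdot 16 + 69\right) = - 478 \left(64 + 69\right) = \left(-478\right) 133 = -63574$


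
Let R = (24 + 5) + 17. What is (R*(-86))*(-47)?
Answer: 185932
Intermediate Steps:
R = 46 (R = 29 + 17 = 46)
(R*(-86))*(-47) = (46*(-86))*(-47) = -3956*(-47) = 185932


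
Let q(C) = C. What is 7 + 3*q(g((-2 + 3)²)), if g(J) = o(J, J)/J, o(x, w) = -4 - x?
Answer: -8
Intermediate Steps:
g(J) = (-4 - J)/J
7 + 3*q(g((-2 + 3)²)) = 7 + 3*((-4 - (-2 + 3)²)/((-2 + 3)²)) = 7 + 3*((-4 - 1*1²)/(1²)) = 7 + 3*((-4 - 1*1)/1) = 7 + 3*(1*(-4 - 1)) = 7 + 3*(1*(-5)) = 7 + 3*(-5) = 7 - 15 = -8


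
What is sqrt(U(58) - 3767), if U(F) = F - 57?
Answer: I*sqrt(3766) ≈ 61.368*I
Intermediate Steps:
U(F) = -57 + F
sqrt(U(58) - 3767) = sqrt((-57 + 58) - 3767) = sqrt(1 - 3767) = sqrt(-3766) = I*sqrt(3766)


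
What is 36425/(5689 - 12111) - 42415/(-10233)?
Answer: -100347895/65716326 ≈ -1.5270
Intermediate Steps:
36425/(5689 - 12111) - 42415/(-10233) = 36425/(-6422) - 42415*(-1/10233) = 36425*(-1/6422) + 42415/10233 = -36425/6422 + 42415/10233 = -100347895/65716326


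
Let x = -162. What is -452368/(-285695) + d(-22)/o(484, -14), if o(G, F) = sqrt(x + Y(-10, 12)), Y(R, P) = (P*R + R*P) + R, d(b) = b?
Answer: 452368/285695 + 11*I*sqrt(103)/103 ≈ 1.5834 + 1.0839*I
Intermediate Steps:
Y(R, P) = R + 2*P*R (Y(R, P) = (P*R + P*R) + R = 2*P*R + R = R + 2*P*R)
o(G, F) = 2*I*sqrt(103) (o(G, F) = sqrt(-162 - 10*(1 + 2*12)) = sqrt(-162 - 10*(1 + 24)) = sqrt(-162 - 10*25) = sqrt(-162 - 250) = sqrt(-412) = 2*I*sqrt(103))
-452368/(-285695) + d(-22)/o(484, -14) = -452368/(-285695) - 22*(-I*sqrt(103)/206) = -452368*(-1/285695) - (-11)*I*sqrt(103)/103 = 452368/285695 + 11*I*sqrt(103)/103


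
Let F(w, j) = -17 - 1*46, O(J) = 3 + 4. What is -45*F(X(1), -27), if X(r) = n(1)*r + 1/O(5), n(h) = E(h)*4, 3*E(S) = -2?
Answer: 2835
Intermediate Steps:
E(S) = -⅔ (E(S) = (⅓)*(-2) = -⅔)
O(J) = 7
n(h) = -8/3 (n(h) = -⅔*4 = -8/3)
X(r) = ⅐ - 8*r/3 (X(r) = -8*r/3 + 1/7 = -8*r/3 + ⅐ = ⅐ - 8*r/3)
F(w, j) = -63 (F(w, j) = -17 - 46 = -63)
-45*F(X(1), -27) = -45*(-63) = 2835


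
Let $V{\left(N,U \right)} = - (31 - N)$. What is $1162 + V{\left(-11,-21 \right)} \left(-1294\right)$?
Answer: $55510$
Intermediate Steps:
$V{\left(N,U \right)} = -31 + N$
$1162 + V{\left(-11,-21 \right)} \left(-1294\right) = 1162 + \left(-31 - 11\right) \left(-1294\right) = 1162 - -54348 = 1162 + 54348 = 55510$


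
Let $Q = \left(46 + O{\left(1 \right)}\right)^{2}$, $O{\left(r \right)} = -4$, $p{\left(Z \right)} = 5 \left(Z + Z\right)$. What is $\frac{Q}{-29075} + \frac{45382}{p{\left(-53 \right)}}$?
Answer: $- \frac{132041657}{1540975} \approx -85.687$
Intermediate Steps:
$p{\left(Z \right)} = 10 Z$ ($p{\left(Z \right)} = 5 \cdot 2 Z = 10 Z$)
$Q = 1764$ ($Q = \left(46 - 4\right)^{2} = 42^{2} = 1764$)
$\frac{Q}{-29075} + \frac{45382}{p{\left(-53 \right)}} = \frac{1764}{-29075} + \frac{45382}{10 \left(-53\right)} = 1764 \left(- \frac{1}{29075}\right) + \frac{45382}{-530} = - \frac{1764}{29075} + 45382 \left(- \frac{1}{530}\right) = - \frac{1764}{29075} - \frac{22691}{265} = - \frac{132041657}{1540975}$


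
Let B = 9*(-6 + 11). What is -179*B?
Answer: -8055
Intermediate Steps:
B = 45 (B = 9*5 = 45)
-179*B = -179*45 = -8055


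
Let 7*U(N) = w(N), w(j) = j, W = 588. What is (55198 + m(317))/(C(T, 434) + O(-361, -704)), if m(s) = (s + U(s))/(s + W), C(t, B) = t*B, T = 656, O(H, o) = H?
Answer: 116560622/600437635 ≈ 0.19413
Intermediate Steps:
U(N) = N/7
C(t, B) = B*t
m(s) = 8*s/(7*(588 + s)) (m(s) = (s + s/7)/(s + 588) = (8*s/7)/(588 + s) = 8*s/(7*(588 + s)))
(55198 + m(317))/(C(T, 434) + O(-361, -704)) = (55198 + (8/7)*317/(588 + 317))/(434*656 - 361) = (55198 + (8/7)*317/905)/(284704 - 361) = (55198 + (8/7)*317*(1/905))/284343 = (55198 + 2536/6335)*(1/284343) = (349681866/6335)*(1/284343) = 116560622/600437635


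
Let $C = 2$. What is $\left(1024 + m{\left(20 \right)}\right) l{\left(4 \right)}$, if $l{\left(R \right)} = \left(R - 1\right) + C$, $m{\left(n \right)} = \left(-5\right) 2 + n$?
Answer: $5170$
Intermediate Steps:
$m{\left(n \right)} = -10 + n$
$l{\left(R \right)} = 1 + R$ ($l{\left(R \right)} = \left(R - 1\right) + 2 = \left(-1 + R\right) + 2 = 1 + R$)
$\left(1024 + m{\left(20 \right)}\right) l{\left(4 \right)} = \left(1024 + \left(-10 + 20\right)\right) \left(1 + 4\right) = \left(1024 + 10\right) 5 = 1034 \cdot 5 = 5170$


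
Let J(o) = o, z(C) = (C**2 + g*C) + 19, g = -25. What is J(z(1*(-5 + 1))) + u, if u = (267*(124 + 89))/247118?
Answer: 33417801/247118 ≈ 135.23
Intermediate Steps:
z(C) = 19 + C**2 - 25*C (z(C) = (C**2 - 25*C) + 19 = 19 + C**2 - 25*C)
u = 56871/247118 (u = (267*213)*(1/247118) = 56871*(1/247118) = 56871/247118 ≈ 0.23014)
J(z(1*(-5 + 1))) + u = (19 + (1*(-5 + 1))**2 - 25*(-5 + 1)) + 56871/247118 = (19 + (1*(-4))**2 - 25*(-4)) + 56871/247118 = (19 + (-4)**2 - 25*(-4)) + 56871/247118 = (19 + 16 + 100) + 56871/247118 = 135 + 56871/247118 = 33417801/247118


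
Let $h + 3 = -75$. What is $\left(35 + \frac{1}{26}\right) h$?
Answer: $-2733$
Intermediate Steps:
$h = -78$ ($h = -3 - 75 = -78$)
$\left(35 + \frac{1}{26}\right) h = \left(35 + \frac{1}{26}\right) \left(-78\right) = \frac{911}{26} \left(-78\right) = -2733$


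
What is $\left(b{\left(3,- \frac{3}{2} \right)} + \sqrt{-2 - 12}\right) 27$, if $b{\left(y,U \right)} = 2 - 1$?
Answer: $27 + 27 i \sqrt{14} \approx 27.0 + 101.02 i$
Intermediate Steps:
$b{\left(y,U \right)} = 1$ ($b{\left(y,U \right)} = 2 - 1 = 1$)
$\left(b{\left(3,- \frac{3}{2} \right)} + \sqrt{-2 - 12}\right) 27 = \left(1 + \sqrt{-2 - 12}\right) 27 = \left(1 + \sqrt{-14}\right) 27 = \left(1 + i \sqrt{14}\right) 27 = 27 + 27 i \sqrt{14}$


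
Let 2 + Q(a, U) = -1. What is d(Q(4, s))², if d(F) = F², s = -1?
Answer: 81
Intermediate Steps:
Q(a, U) = -3 (Q(a, U) = -2 - 1 = -3)
d(Q(4, s))² = ((-3)²)² = 9² = 81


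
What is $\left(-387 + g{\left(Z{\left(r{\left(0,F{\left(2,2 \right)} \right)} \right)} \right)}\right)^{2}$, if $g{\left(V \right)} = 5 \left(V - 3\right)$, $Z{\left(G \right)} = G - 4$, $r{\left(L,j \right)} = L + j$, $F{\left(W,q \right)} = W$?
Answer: $169744$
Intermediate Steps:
$Z{\left(G \right)} = -4 + G$ ($Z{\left(G \right)} = G - 4 = -4 + G$)
$g{\left(V \right)} = -15 + 5 V$ ($g{\left(V \right)} = 5 \left(-3 + V\right) = -15 + 5 V$)
$\left(-387 + g{\left(Z{\left(r{\left(0,F{\left(2,2 \right)} \right)} \right)} \right)}\right)^{2} = \left(-387 - \left(15 - 5 \left(-4 + \left(0 + 2\right)\right)\right)\right)^{2} = \left(-387 - \left(15 - 5 \left(-4 + 2\right)\right)\right)^{2} = \left(-387 + \left(-15 + 5 \left(-2\right)\right)\right)^{2} = \left(-387 - 25\right)^{2} = \left(-412\right)^{2} = 169744$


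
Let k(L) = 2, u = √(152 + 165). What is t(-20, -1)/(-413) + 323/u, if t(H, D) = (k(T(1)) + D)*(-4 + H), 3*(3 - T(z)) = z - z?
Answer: 24/413 + 323*√317/317 ≈ 18.200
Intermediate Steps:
T(z) = 3 (T(z) = 3 - (z - z)/3 = 3 - ⅓*0 = 3 + 0 = 3)
u = √317 ≈ 17.805
t(H, D) = (-4 + H)*(2 + D) (t(H, D) = (2 + D)*(-4 + H) = (-4 + H)*(2 + D))
t(-20, -1)/(-413) + 323/u = (-8 - 4*(-1) + 2*(-20) - 1*(-20))/(-413) + 323/(√317) = (-8 + 4 - 40 + 20)*(-1/413) + 323*(√317/317) = -24*(-1/413) + 323*√317/317 = 24/413 + 323*√317/317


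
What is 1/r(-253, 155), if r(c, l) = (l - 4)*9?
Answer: 1/1359 ≈ 0.00073584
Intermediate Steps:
r(c, l) = -36 + 9*l (r(c, l) = (-4 + l)*9 = -36 + 9*l)
1/r(-253, 155) = 1/(-36 + 9*155) = 1/(-36 + 1395) = 1/1359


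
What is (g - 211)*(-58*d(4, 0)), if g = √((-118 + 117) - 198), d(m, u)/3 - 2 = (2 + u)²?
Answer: 220284 - 1044*I*√199 ≈ 2.2028e+5 - 14727.0*I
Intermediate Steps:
d(m, u) = 6 + 3*(2 + u)²
g = I*√199 (g = √(-1 - 198) = √(-199) = I*√199 ≈ 14.107*I)
(g - 211)*(-58*d(4, 0)) = (I*√199 - 211)*(-58*(6 + 3*(2 + 0)²)) = (-211 + I*√199)*(-58*(6 + 3*2²)) = (-211 + I*√199)*(-58*(6 + 3*4)) = (-211 + I*√199)*(-58*(6 + 12)) = (-211 + I*√199)*(-58*18) = (-211 + I*√199)*(-1044) = 220284 - 1044*I*√199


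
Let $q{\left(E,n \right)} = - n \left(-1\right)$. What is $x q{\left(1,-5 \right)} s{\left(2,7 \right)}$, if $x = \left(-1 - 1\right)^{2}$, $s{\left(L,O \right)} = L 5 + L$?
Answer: $-240$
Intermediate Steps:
$s{\left(L,O \right)} = 6 L$ ($s{\left(L,O \right)} = 5 L + L = 6 L$)
$q{\left(E,n \right)} = n$
$x = 4$ ($x = \left(-2\right)^{2} = 4$)
$x q{\left(1,-5 \right)} s{\left(2,7 \right)} = 4 \left(-5\right) 6 \cdot 2 = \left(-20\right) 12 = -240$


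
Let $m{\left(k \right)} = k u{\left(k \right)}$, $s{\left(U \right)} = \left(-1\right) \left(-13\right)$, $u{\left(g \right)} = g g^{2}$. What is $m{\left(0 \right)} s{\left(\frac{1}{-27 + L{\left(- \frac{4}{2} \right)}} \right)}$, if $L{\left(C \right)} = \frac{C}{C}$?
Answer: $0$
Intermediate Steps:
$u{\left(g \right)} = g^{3}$
$L{\left(C \right)} = 1$
$s{\left(U \right)} = 13$
$m{\left(k \right)} = k^{4}$ ($m{\left(k \right)} = k k^{3} = k^{4}$)
$m{\left(0 \right)} s{\left(\frac{1}{-27 + L{\left(- \frac{4}{2} \right)}} \right)} = 0^{4} \cdot 13 = 0 \cdot 13 = 0$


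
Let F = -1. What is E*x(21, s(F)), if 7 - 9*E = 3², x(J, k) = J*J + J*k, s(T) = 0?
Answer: -98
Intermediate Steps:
x(J, k) = J² + J*k
E = -2/9 (E = 7/9 - ⅑*3² = 7/9 - ⅑*9 = 7/9 - 1 = -2/9 ≈ -0.22222)
E*x(21, s(F)) = -14*(21 + 0)/3 = -14*21/3 = -2/9*441 = -98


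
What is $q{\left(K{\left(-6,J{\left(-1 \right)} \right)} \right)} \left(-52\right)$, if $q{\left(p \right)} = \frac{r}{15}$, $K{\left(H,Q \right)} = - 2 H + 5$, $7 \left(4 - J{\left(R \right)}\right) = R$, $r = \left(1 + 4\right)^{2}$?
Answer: $- \frac{260}{3} \approx -86.667$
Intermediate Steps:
$r = 25$ ($r = 5^{2} = 25$)
$J{\left(R \right)} = 4 - \frac{R}{7}$
$K{\left(H,Q \right)} = 5 - 2 H$
$q{\left(p \right)} = \frac{5}{3}$ ($q{\left(p \right)} = \frac{25}{15} = 25 \cdot \frac{1}{15} = \frac{5}{3}$)
$q{\left(K{\left(-6,J{\left(-1 \right)} \right)} \right)} \left(-52\right) = \frac{5}{3} \left(-52\right) = - \frac{260}{3}$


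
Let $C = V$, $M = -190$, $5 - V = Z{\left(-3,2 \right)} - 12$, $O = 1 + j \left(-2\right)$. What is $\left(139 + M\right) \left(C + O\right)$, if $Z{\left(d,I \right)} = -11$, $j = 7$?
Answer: $-765$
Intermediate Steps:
$O = -13$ ($O = 1 + 7 \left(-2\right) = 1 - 14 = -13$)
$V = 28$ ($V = 5 - \left(-11 - 12\right) = 5 - -23 = 5 + 23 = 28$)
$C = 28$
$\left(139 + M\right) \left(C + O\right) = \left(139 - 190\right) \left(28 - 13\right) = \left(-51\right) 15 = -765$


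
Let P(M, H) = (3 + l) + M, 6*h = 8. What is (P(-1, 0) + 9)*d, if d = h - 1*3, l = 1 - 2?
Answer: -50/3 ≈ -16.667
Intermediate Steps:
h = 4/3 (h = (⅙)*8 = 4/3 ≈ 1.3333)
l = -1
P(M, H) = 2 + M (P(M, H) = (3 - 1) + M = 2 + M)
d = -5/3 (d = 4/3 - 1*3 = 4/3 - 3 = -5/3 ≈ -1.6667)
(P(-1, 0) + 9)*d = ((2 - 1) + 9)*(-5/3) = (1 + 9)*(-5/3) = 10*(-5/3) = -50/3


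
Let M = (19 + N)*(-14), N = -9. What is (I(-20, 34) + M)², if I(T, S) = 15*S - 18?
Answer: 123904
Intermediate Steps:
I(T, S) = -18 + 15*S
M = -140 (M = (19 - 9)*(-14) = 10*(-14) = -140)
(I(-20, 34) + M)² = ((-18 + 15*34) - 140)² = ((-18 + 510) - 140)² = (492 - 140)² = 352² = 123904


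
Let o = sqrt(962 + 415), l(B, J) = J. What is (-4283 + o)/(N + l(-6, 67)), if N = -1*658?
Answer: 4283/591 - 3*sqrt(17)/197 ≈ 7.1842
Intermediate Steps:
N = -658
o = 9*sqrt(17) (o = sqrt(1377) = 9*sqrt(17) ≈ 37.108)
(-4283 + o)/(N + l(-6, 67)) = (-4283 + 9*sqrt(17))/(-658 + 67) = (-4283 + 9*sqrt(17))/(-591) = (-4283 + 9*sqrt(17))*(-1/591) = 4283/591 - 3*sqrt(17)/197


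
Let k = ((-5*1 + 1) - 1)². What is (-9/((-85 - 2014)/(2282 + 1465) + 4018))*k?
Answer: -843075/15053347 ≈ -0.056006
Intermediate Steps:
k = 25 (k = ((-5 + 1) - 1)² = (-4 - 1)² = (-5)² = 25)
(-9/((-85 - 2014)/(2282 + 1465) + 4018))*k = (-9/((-85 - 2014)/(2282 + 1465) + 4018))*25 = (-9/(-2099/3747 + 4018))*25 = (-9/(15053347/3747))*25 = ((3747/15053347)*(-9))*25 = -33723/15053347*25 = -843075/15053347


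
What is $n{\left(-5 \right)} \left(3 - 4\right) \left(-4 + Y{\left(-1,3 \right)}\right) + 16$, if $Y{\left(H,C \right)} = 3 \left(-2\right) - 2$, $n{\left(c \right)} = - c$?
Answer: $76$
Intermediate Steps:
$Y{\left(H,C \right)} = -8$ ($Y{\left(H,C \right)} = -6 - 2 = -8$)
$n{\left(-5 \right)} \left(3 - 4\right) \left(-4 + Y{\left(-1,3 \right)}\right) + 16 = \left(-1\right) \left(-5\right) \left(3 - 4\right) \left(-4 - 8\right) + 16 = 5 \left(\left(-1\right) \left(-12\right)\right) + 16 = 5 \cdot 12 + 16 = 60 + 16 = 76$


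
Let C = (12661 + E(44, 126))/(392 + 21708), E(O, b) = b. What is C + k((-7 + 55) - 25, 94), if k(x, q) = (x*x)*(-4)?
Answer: -46750813/22100 ≈ -2115.4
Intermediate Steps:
C = 12787/22100 (C = (12661 + 126)/(392 + 21708) = 12787/22100 ≈ 0.57860)
k(x, q) = -4*x² (k(x, q) = x²*(-4) = -4*x²)
C + k((-7 + 55) - 25, 94) = 12787/22100 - 4*((-7 + 55) - 25)² = 12787/22100 - 4*(48 - 25)² = 12787/22100 - 4*23² = 12787/22100 - 4*529 = 12787/22100 - 2116 = -46750813/22100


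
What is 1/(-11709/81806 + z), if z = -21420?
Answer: -81806/1752296229 ≈ -4.6685e-5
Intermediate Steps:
1/(-11709/81806 + z) = 1/(-11709/81806 - 21420) = 1/(-1752296229/81806) = -81806/1752296229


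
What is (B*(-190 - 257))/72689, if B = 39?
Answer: -17433/72689 ≈ -0.23983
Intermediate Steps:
(B*(-190 - 257))/72689 = (39*(-190 - 257))/72689 = (39*(-447))*(1/72689) = -17433*1/72689 = -17433/72689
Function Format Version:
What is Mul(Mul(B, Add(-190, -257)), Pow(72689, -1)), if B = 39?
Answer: Rational(-17433, 72689) ≈ -0.23983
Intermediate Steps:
Mul(Mul(B, Add(-190, -257)), Pow(72689, -1)) = Mul(Mul(39, Add(-190, -257)), Pow(72689, -1)) = Mul(Mul(39, -447), Rational(1, 72689)) = Mul(-17433, Rational(1, 72689)) = Rational(-17433, 72689)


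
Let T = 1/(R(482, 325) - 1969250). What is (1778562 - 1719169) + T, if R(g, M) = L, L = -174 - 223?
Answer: 116983244270/1969647 ≈ 59393.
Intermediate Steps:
L = -397
R(g, M) = -397
T = -1/1969647 (T = 1/(-397 - 1969250) = 1/(-1969647) = -1/1969647 ≈ -5.0771e-7)
(1778562 - 1719169) + T = (1778562 - 1719169) - 1/1969647 = 59393 - 1/1969647 = 116983244270/1969647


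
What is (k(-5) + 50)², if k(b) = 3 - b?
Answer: 3364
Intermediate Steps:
(k(-5) + 50)² = ((3 - 1*(-5)) + 50)² = ((3 + 5) + 50)² = (8 + 50)² = 58² = 3364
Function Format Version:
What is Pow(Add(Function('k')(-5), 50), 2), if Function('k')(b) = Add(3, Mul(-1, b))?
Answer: 3364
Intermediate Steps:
Pow(Add(Function('k')(-5), 50), 2) = Pow(Add(Add(3, Mul(-1, -5)), 50), 2) = Pow(Add(Add(3, 5), 50), 2) = Pow(Add(8, 50), 2) = Pow(58, 2) = 3364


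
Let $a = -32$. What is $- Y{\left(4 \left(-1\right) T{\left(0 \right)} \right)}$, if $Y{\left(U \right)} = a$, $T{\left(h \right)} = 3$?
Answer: $32$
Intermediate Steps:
$Y{\left(U \right)} = -32$
$- Y{\left(4 \left(-1\right) T{\left(0 \right)} \right)} = \left(-1\right) \left(-32\right) = 32$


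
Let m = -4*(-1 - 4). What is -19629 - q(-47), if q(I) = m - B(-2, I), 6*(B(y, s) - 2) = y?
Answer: -58942/3 ≈ -19647.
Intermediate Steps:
B(y, s) = 2 + y/6
m = 20 (m = -4*(-5) = 20)
q(I) = 55/3 (q(I) = 20 - (2 + (⅙)*(-2)) = 20 - (2 - ⅓) = 20 - 1*5/3 = 20 - 5/3 = 55/3)
-19629 - q(-47) = -19629 - 1*55/3 = -19629 - 55/3 = -58942/3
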